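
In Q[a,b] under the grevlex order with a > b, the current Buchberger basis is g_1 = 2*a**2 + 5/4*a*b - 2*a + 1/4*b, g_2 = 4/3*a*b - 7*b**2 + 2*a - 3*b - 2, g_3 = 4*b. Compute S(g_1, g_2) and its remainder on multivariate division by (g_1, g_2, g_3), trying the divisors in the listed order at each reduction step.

S(g_1, g_2) = 47/8*a*b**2 - 3/2*a**2 + 5/4*a*b + 1/8*b**2 + 3/2*a; remainder on division = 159/16*a - 159/16.

lcm(LM(g_1), LM(g_2)) = a**2*b.
S = (lcm/LT(g_1))·g_1 − (lcm/LT(g_2))·g_2 = 47/8*a*b**2 - 3/2*a**2 + 5/4*a*b + 1/8*b**2 + 3/2*a.
Reduce S modulo (g_1, g_2, g_3) in that order:
  leading term a*b**2: subtract (141/32*b)·g_2 from 47/8*a*b**2 - 3/2*a**2 + 5/4*a*b + 1/8*b**2 + 3/2*a → 987/32*b**3 - 3/2*a**2 - 121/16*a*b + 427/32*b**2 + 3/2*a + 141/16*b
  leading term b**3: subtract (987/128*b**2)·g_3 from 987/32*b**3 - 3/2*a**2 - 121/16*a*b + 427/32*b**2 + 3/2*a + 141/16*b → -3/2*a**2 - 121/16*a*b + 427/32*b**2 + 3/2*a + 141/16*b
  leading term a**2: subtract (-3/4)·g_1 from -3/2*a**2 - 121/16*a*b + 427/32*b**2 + 3/2*a + 141/16*b → -53/8*a*b + 427/32*b**2 + 9*b
  leading term a*b: subtract (-159/32)·g_2 from -53/8*a*b + 427/32*b**2 + 9*b → -343/16*b**2 + 159/16*a - 189/32*b - 159/16
  leading term b**2: subtract (-343/64*b)·g_3 from -343/16*b**2 + 159/16*a - 189/32*b - 159/16 → 159/16*a - 189/32*b - 159/16
  leading term a: no divisor's leading term divides it; move 159/16*a to the remainder.
  leading term b: subtract (-189/128)·g_3 from -189/32*b - 159/16 → -159/16
  leading term 1: no divisor's leading term divides it; move -159/16 to the remainder.
The remainder 159/16*a - 159/16 is nonzero, so it would be added as the next basis element.
An S-polynomial is built so that the two leading terms cancel; whether anything survives reduction is exactly the Gröbner-basis criterion.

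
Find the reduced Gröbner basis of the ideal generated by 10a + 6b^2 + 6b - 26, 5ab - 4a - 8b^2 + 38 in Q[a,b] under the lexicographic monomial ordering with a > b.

f_1 = 10a + 6b^2 + 6b - 26, LT = a.
f_2 = 5ab - 4a - 8b^2 + 38, LT = ab.

S(f_1,f_2): lcm = ab. S = 4/5a + 3/5b^3 + 11/5b^2 - 13/5b - 38/5.
  leading term a: subtract (2/25)·f_1 from 4/5a + 3/5b^3 + 11/5b^2 - 13/5b - 38/5 → 3/5b^3 + 43/25b^2 - 77/25b - 138/25
  leading term b^3: no divisor's leading term divides it; move 3/5b^3 to the remainder.
  leading term b^2: no divisor's leading term divides it; move 43/25b^2 to the remainder.
  leading term b: no divisor's leading term divides it; move -77/25b to the remainder.
  leading term 1: no divisor's leading term divides it; move -138/25 to the remainder.
  remainder 3/5b^3 + 43/25b^2 - 77/25b - 138/25 ≠ 0; add g_3 = 3/5b^3 + 43/25b^2 - 77/25b - 138/25 to the basis.

S(f_1,g_3): leading monomials are coprime, so the S-polynomial reduces to 0 (Buchberger's first criterion).
S(f_2,g_3): lcm = ab^3. S = -11/3ab^2 + 77/15ab + 46/5a - 8/5b^4 + 38/5b^2.
  leading term ab^2: subtract (-11/30b^2)·f_1 from -11/3ab^2 + 77/15ab + 46/5a - 8/5b^4 + 38/5b^2 → 77/15ab + 46/5a + 3/5b^4 + 11/5b^3 - 29/15b^2
  leading term ab: subtract (77/150b)·f_1 from 77/15ab + 46/5a + 3/5b^4 + 11/5b^3 - 29/15b^2 → 46/5a + 3/5b^4 - 22/25b^3 - 376/75b^2 + 1001/75b
  leading term a: subtract (23/25)·f_1 from 46/5a + 3/5b^4 - 22/25b^3 - 376/75b^2 + 1001/75b → 3/5b^4 - 22/25b^3 - 158/15b^2 + 587/75b + 598/25
  leading term b^4: subtract (b)·g_3 from 3/5b^4 - 22/25b^3 - 158/15b^2 + 587/75b + 598/25 → -13/5b^3 - 559/75b^2 + 1001/75b + 598/25
  leading term b^3: subtract (-13/3)·g_3 from -13/5b^3 - 559/75b^2 + 1001/75b + 598/25 → 0
  remainder 0.

Every S-polynomial of the final basis reduces to 0, so we have a Gröbner basis.
Inter-reduce: drop elements whose leading term is divisible by another's, tail-reduce, and make monic.

G = {a + 3/5b^2 + 3/5b - 13/5, b^3 + 43/15b^2 - 77/15b - 46/5}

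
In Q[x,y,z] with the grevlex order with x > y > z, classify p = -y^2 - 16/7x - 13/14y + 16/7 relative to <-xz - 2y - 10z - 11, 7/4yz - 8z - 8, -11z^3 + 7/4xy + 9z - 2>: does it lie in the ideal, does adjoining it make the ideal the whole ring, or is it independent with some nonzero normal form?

First compute the reduced Gröbner basis of I by Buchberger's algorithm.
f_1 = -xz - 2y - 10z - 11, LT = xz.
f_2 = 7/4yz - 8z - 8, LT = yz.
f_3 = -11z^3 + 7/4xy + 9z - 2, LT = z^3.

S(f_1,f_2): lcm = xyz. S = 2y^2 + 32/7xz + 10yz + 32/7x + 11y.
  leading term y^2: no divisor's leading term divides it; move 2y^2 to the remainder.
  leading term xz: subtract (-32/7)·f_1 from 32/7xz + 10yz + 32/7x + 11y → 10yz + 32/7x + 13/7y - 320/7z - 352/7
  leading term yz: subtract (40/7)·f_2 from 10yz + 32/7x + 13/7y - 320/7z - 352/7 → 32/7x + 13/7y - 32/7
  leading term x: no divisor's leading term divides it; move 32/7x to the remainder.
  leading term y: no divisor's leading term divides it; move 13/7y to the remainder.
  leading term 1: no divisor's leading term divides it; move -32/7 to the remainder.
  remainder 2y^2 + 32/7x + 13/7y - 32/7 ≠ 0; add h_4 = 2y^2 + 32/7x + 13/7y - 32/7 to the basis.

S(f_1,f_3): lcm = xz^3. S = 7/44x^2y + 2yz^2 + 10z^3 + 9/11xz + 11z^2 - 2/11x.
  leading term x^2y: no divisor's leading term divides it; move 7/44x^2y to the remainder.
  leading term yz^2: subtract (8/7z)·f_2 from 2yz^2 + 10z^3 + 9/11xz + 11z^2 - 2/11x → 10z^3 + 9/11xz + 141/7z^2 - 2/11x + 64/7z
  leading term z^3: subtract (-10/11)·f_3 from 10z^3 + 9/11xz + 141/7z^2 - 2/11x + 64/7z → 35/22xy + 9/11xz + 141/7z^2 - 2/11x + 1334/77z - 20/11
  leading term xy: no divisor's leading term divides it; move 35/22xy to the remainder.
  leading term xz: subtract (-9/11)·f_1 from 9/11xz + 141/7z^2 - 2/11x + 1334/77z - 20/11 → 141/7z^2 - 2/11x - 18/11y + 64/7z - 119/11
  leading term z^2: no divisor's leading term divides it; move 141/7z^2 to the remainder.
  leading term x: no divisor's leading term divides it; move -2/11x to the remainder.
  leading term y: no divisor's leading term divides it; move -18/11y to the remainder.
  leading term z: no divisor's leading term divides it; move 64/7z to the remainder.
  leading term 1: no divisor's leading term divides it; move -119/11 to the remainder.
  remainder 7/44x^2y + 35/22xy + 141/7z^2 - 2/11x - 18/11y + 64/7z - 119/11 ≠ 0; add h_5 = 7/44x^2y + 35/22xy + 141/7z^2 - 2/11x - 18/11y + 64/7z - 119/11 to the basis.

S(f_2,f_3): lcm = yz^3. S = 7/44xy^2 - 32/7z^3 + 9/11yz - 32/7z^2 - 2/11y.
  leading term xy^2: subtract (7/88x)·h_4 from 7/44xy^2 - 32/7z^3 + 9/11yz - 32/7z^2 - 2/11y → -32/7z^3 - 4/11x^2 - 13/88xy + 9/11yz - 32/7z^2 + 4/11x - 2/11y
  leading term z^3: subtract (32/77)·f_3 from -32/7z^3 - 4/11x^2 - 13/88xy + 9/11yz - 32/7z^2 + 4/11x - 2/11y → -4/11x^2 - 7/8xy + 9/11yz - 32/7z^2 + 4/11x - 2/11y - 288/77z + 64/77
  leading term x^2: no divisor's leading term divides it; move -4/11x^2 to the remainder.
  leading term xy: no divisor's leading term divides it; move -7/8xy to the remainder.
  leading term yz: subtract (36/77)·f_2 from 9/11yz - 32/7z^2 + 4/11x - 2/11y - 288/77z + 64/77 → -32/7z^2 + 4/11x - 2/11y + 32/7
  leading term z^2: no divisor's leading term divides it; move -32/7z^2 to the remainder.
  leading term x: no divisor's leading term divides it; move 4/11x to the remainder.
  leading term y: no divisor's leading term divides it; move -2/11y to the remainder.
  leading term 1: no divisor's leading term divides it; move 32/7 to the remainder.
  remainder -4/11x^2 - 7/8xy - 32/7z^2 + 4/11x - 2/11y + 32/7 ≠ 0; add h_6 = -4/11x^2 - 7/8xy - 32/7z^2 + 4/11x - 2/11y + 32/7 to the basis.

The other S-polynomials (S(f_1,h_4), S(f_2,h_4), S(f_3,h_4), S(f_1,h_5), S(f_2,h_5), S(f_3,h_5), S(h_4,h_5), S(f_1,h_6), S(f_2,h_6), S(f_3,h_6), S(h_4,h_6), S(h_5,h_6)) all reduce to 0 modulo the current basis, so we have a Gröbner basis.
Inter-reduce: drop elements whose leading term is divisible by another's, tail-reduce, and make monic.
Reduced Gröbner basis: {z^3 - 7/44xy - 9/11z + 2/11, x^2 + 77/32xy + 88/7z^2 - x + 1/2y - 88/7, y^2 + 16/7x + 13/14y - 16/7, xz + 2y + 10z + 11, yz - 32/7z - 32/7}.
Label its elements g_1 = z^3 - 7/44xy - 9/11z + 2/11, g_2 = x^2 + 77/32xy + 88/7z^2 - x + 1/2y - 88/7, g_3 = y^2 + 16/7x + 13/14y - 16/7, g_4 = xz + 2y + 10z + 11, g_5 = yz - 32/7z - 32/7.

Reduce p = -y^2 - 16/7x - 13/14y + 16/7 modulo G:
  leading term y^2: subtract (-1)·g_3 from -y^2 - 16/7x - 13/14y + 16/7 → 0
  normal form = 0.
Since the normal form is 0, p ∈ I.

-y^2 - 16/7x - 13/14y + 16/7 lies in I (it reduces to 0).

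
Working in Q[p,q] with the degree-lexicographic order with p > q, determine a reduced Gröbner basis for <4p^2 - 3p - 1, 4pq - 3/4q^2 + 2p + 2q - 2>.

G = {q^3 - 59/6q^2 + 68/3p + 44/3q - 68/3, p^2 - 3/4p - 1/4, pq - 3/16q^2 + 1/2p + 1/2q - 1/2}

f_1 = 4p^2 - 3p - 1, LT = p^2.
f_2 = 4pq - 3/4q^2 + 2p + 2q - 2, LT = pq.

S(f_1,f_2): lcm = p^2q. S = 3/16pq^2 - 1/2p^2 - 5/4pq + 1/2p - 1/4q.
  reduce S modulo (f_1, f_2):
  remainder 9/256q^3 - 177/512q^2 + 51/64p + 33/64q - 51/64 ≠ 0; add g_3 = 9/256q^3 - 177/512q^2 + 51/64p + 33/64q - 51/64 to the basis.

The other S-polynomials (S(f_1,g_3), S(f_2,g_3)) all reduce to 0 modulo the current basis, so we have a Gröbner basis.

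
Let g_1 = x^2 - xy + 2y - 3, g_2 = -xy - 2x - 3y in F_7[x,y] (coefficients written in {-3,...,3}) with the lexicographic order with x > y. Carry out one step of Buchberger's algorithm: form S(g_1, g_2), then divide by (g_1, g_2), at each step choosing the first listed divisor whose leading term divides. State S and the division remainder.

lcm(LM(g_1), LM(g_2)) = x^2y.
S = (lcm/LT(g_1))·g_1 − (lcm/LT(g_2))·g_2 = -2x^2 - xy^2 - 3xy + 2y^2 - 3y.
Reduce S modulo (g_1, g_2) in that order:
  leading term x^2: subtract (-2)·g_1 from -2x^2 - xy^2 - 3xy + 2y^2 - 3y → -xy^2 + 2xy + 2y^2 + y + 1
  leading term xy^2: subtract (y)·g_2 from -xy^2 + 2xy + 2y^2 + y + 1 → -3xy - 2y^2 + y + 1
  leading term xy: subtract (3)·g_2 from -3xy - 2y^2 + y + 1 → -x - 2y^2 + 3y + 1
  leading term x: no divisor's leading term divides it; move -x to the remainder.
  leading term y^2: no divisor's leading term divides it; move -2y^2 to the remainder.
  leading term y: no divisor's leading term divides it; move 3y to the remainder.
  leading term 1: no divisor's leading term divides it; move 1 to the remainder.
The remainder -x - 2y^2 + 3y + 1 is nonzero, so it would be added as the next basis element.
This is the inner loop of Buchberger's algorithm — each nonzero remainder becomes a new basis element.

S(g_1, g_2) = -2x^2 - xy^2 - 3xy + 2y^2 - 3y; remainder on division = -x - 2y^2 + 3y + 1.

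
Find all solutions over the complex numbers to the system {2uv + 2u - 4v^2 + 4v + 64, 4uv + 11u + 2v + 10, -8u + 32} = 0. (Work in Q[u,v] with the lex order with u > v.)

{(4, -3)}

Compute a lex Gröbner basis by Buchberger's algorithm.
f_1 = 2uv + 2u - 4v^2 + 4v + 64, LT = uv.
f_2 = 4uv + 11u + 2v + 10, LT = uv.
f_3 = -8u + 32, LT = u.

S(f_1,f_2): lcm = uv. S = -7/4u - 2v^2 + 3/2v + 59/2.
  leading term u: subtract (7/32)·f_3 from -7/4u - 2v^2 + 3/2v + 59/2 → -2v^2 + 3/2v + 45/2
  leading term v^2: no divisor's leading term divides it; move -2v^2 to the remainder.
  leading term v: no divisor's leading term divides it; move 3/2v to the remainder.
  leading term 1: no divisor's leading term divides it; move 45/2 to the remainder.
  remainder -2v^2 + 3/2v + 45/2 ≠ 0; add h_4 = -2v^2 + 3/2v + 45/2 to the basis.

S(f_1,f_3): lcm = uv. S = u - 2v^2 + 6v + 32.
  leading term u: subtract (-1/8)·f_3 from u - 2v^2 + 6v + 32 → -2v^2 + 6v + 36
  leading term v^2: subtract (1)·h_4 from -2v^2 + 6v + 36 → 9/2v + 27/2
  leading term v: no divisor's leading term divides it; move 9/2v to the remainder.
  leading term 1: no divisor's leading term divides it; move 27/2 to the remainder.
  remainder 9/2v + 27/2 ≠ 0; add h_5 = 9/2v + 27/2 to the basis.

The other S-polynomials (S(f_2,f_3), S(f_1,h_4), S(f_2,h_4), S(f_3,h_4), S(f_1,h_5), S(f_2,h_5), S(f_3,h_5), S(h_4,h_5)) all reduce to 0 modulo the current basis, so we have a Gröbner basis.
Inter-reduce: drop elements whose leading term is divisible by another's, tail-reduce, and make monic.
Reduced Gröbner basis: {u - 4, v + 3}.

Elimination: the polynomial v + 3 lies in the elimination ideal for v, so v ∈ {-3}. For each such v, the remaining basis elements (now univariate) give the rest of the solution.
  v = -3: the earlier basis element becomes u - 4 = 0, giving u = 4 — point (4, -3).
Substituting each solution back into the original system confirms all equations vanish.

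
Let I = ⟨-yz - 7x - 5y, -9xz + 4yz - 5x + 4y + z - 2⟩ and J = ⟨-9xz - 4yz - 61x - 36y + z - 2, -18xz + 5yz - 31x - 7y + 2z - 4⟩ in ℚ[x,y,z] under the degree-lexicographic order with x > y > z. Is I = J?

Since reduced Gröbner bases are canonical representatives of ideals under a given ordering, it suffices to compute and compare them.
Buchberger on the first generating set:
f_1 = -yz - 7x - 5y, LT = yz.
f_2 = -9xz + 4yz - 5x + 4y + z - 2, LT = xz.

S(f_1,f_2): lcm = xyz. S = 4/9y²z + 7x² + 40/9xy + 4/9y² + 1/9yz - 2/9y.
  leading term y²z: subtract (-4/9y)·f_1 from 4/9y²z + 7x² + 40/9xy + 4/9y² + 1/9yz - 2/9y → 7x² + 4/3xy - 16/9y² + 1/9yz - 2/9y
  leading term x²: no divisor's leading term divides it; move 7x² to the remainder.
  leading term xy: no divisor's leading term divides it; move 4/3xy to the remainder.
  leading term y²: no divisor's leading term divides it; move -16/9y² to the remainder.
  leading term yz: subtract (-1/9)·f_1 from 1/9yz - 2/9y → -7/9x - 7/9y
  leading term x: no divisor's leading term divides it; move -7/9x to the remainder.
  leading term y: no divisor's leading term divides it; move -7/9y to the remainder.
  remainder 7x² + 4/3xy - 16/9y² - 7/9x - 7/9y ≠ 0; add g_3 = 7x² + 4/3xy - 16/9y² - 7/9x - 7/9y to the basis.

The other S-polynomials (S(f_1,g_3), S(f_2,g_3)) all reduce to 0 modulo the current basis, so we have a Gröbner basis.
Inter-reduce: drop elements whose leading term is divisible by another's, tail-reduce, and make monic.
Reduced Gröbner basis: {x² + 4/21xy - 16/63y² - 1/9x - 1/9y, xz + 11/3x + 16/9y - 1/9z + 2/9, yz + 7x + 5y}.

Buchberger on the second generating set:
h_1 = -9xz - 4yz - 61x - 36y + z - 2, LT = xz.
h_2 = -18xz + 5yz - 31x - 7y + 2z - 4, LT = xz.

S(h_1,h_2): lcm = xz. S = 13/18yz + 91/18x + 65/18y.
  leading term yz: no divisor's leading term divides it; move 13/18yz to the remainder.
  leading term x: no divisor's leading term divides it; move 91/18x to the remainder.
  leading term y: no divisor's leading term divides it; move 65/18y to the remainder.
  remainder 13/18yz + 91/18x + 65/18y ≠ 0; add k_3 = 13/18yz + 91/18x + 65/18y to the basis.

S(h_1,k_3): lcm = xyz. S = 4/9y²z - 7x² + 16/9xy + 4y² - 1/9yz + 2/9y.
  leading term y²z: subtract (8/13y)·k_3 from 4/9y²z - 7x² + 16/9xy + 4y² - 1/9yz + 2/9y → -7x² - 4/3xy + 16/9y² - 1/9yz + 2/9y
  leading term x²: no divisor's leading term divides it; move -7x² to the remainder.
  leading term xy: no divisor's leading term divides it; move -4/3xy to the remainder.
  leading term y²: no divisor's leading term divides it; move 16/9y² to the remainder.
  leading term yz: subtract (-2/13)·k_3 from -1/9yz + 2/9y → 7/9x + 7/9y
  leading term x: no divisor's leading term divides it; move 7/9x to the remainder.
  leading term y: no divisor's leading term divides it; move 7/9y to the remainder.
  remainder -7x² - 4/3xy + 16/9y² + 7/9x + 7/9y ≠ 0; add k_4 = -7x² - 4/3xy + 16/9y² + 7/9x + 7/9y to the basis.

The other S-polynomials (S(h_2,k_3), S(h_1,k_4), S(h_2,k_4), S(k_3,k_4)) all reduce to 0 modulo the current basis, so we have a Gröbner basis.
Inter-reduce: drop elements whose leading term is divisible by another's, tail-reduce, and make monic.
Reduced Gröbner basis: {x² + 4/21xy - 16/63y² - 1/9x - 1/9y, xz + 11/3x + 16/9y - 1/9z + 2/9, yz + 7x + 5y}.

These coincide, so the ideals are equal.

Yes, the ideals are equal.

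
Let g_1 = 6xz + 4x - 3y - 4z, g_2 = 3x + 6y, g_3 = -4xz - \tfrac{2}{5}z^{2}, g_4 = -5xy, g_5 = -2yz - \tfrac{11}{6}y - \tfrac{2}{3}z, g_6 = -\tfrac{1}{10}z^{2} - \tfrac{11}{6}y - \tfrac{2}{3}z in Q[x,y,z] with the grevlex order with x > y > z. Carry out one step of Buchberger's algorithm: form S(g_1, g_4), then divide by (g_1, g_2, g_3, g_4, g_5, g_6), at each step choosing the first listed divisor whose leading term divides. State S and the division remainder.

S(g_1, g_4) = \tfrac{2}{3}xy - \tfrac{1}{2}y^{2} - \tfrac{2}{3}yz; remainder on division = -\tfrac{11}{6}y^{2} + \tfrac{11}{18}y + \tfrac{2}{9}z.

lcm(LM(g_1), LM(g_4)) = xyz.
S = (lcm/LT(g_1))·g_1 − (lcm/LT(g_4))·g_4 = \tfrac{2}{3}xy - \tfrac{1}{2}y^{2} - \tfrac{2}{3}yz.
Reduce S modulo (g_1, g_2, g_3, g_4, g_5, g_6) in that order:
  leading term xy: subtract (\tfrac{2}{9}y)·g_2 from \tfrac{2}{3}xy - \tfrac{1}{2}y^{2} - \tfrac{2}{3}yz → -\tfrac{11}{6}y^{2} - \tfrac{2}{3}yz
  leading term y^{2}: no divisor's leading term divides it; move -\tfrac{11}{6}y^{2} to the remainder.
  leading term yz: subtract (\tfrac{1}{3})·g_5 from -\tfrac{2}{3}yz → \tfrac{11}{18}y + \tfrac{2}{9}z
  leading term y: no divisor's leading term divides it; move \tfrac{11}{18}y to the remainder.
  leading term z: no divisor's leading term divides it; move \tfrac{2}{9}z to the remainder.
The remainder -\tfrac{11}{6}y^{2} + \tfrac{11}{18}y + \tfrac{2}{9}z is nonzero, so it would be added as the next basis element.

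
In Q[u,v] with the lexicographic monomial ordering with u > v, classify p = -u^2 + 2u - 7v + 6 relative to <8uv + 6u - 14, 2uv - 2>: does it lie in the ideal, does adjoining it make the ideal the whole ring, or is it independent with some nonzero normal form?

-u^2 + 2u - 7v + 6 lies in I (it reduces to 0).

First compute the reduced Gröbner basis of I by Buchberger's algorithm.
f_1 = 8uv + 6u - 14, LT = uv.
f_2 = 2uv - 2, LT = uv.

S(f_1,f_2): lcm = uv. S = 3/4u - 3/4.
  reduce S modulo (f_1, f_2):
  remainder 3/4u - 3/4 ≠ 0; add h_3 = 3/4u - 3/4 to the basis.

S(f_1,h_3): lcm = uv. S = 3/4u + v - 7/4.
  reduce S modulo (f_1, f_2, h_3):
  remainder v - 1 ≠ 0; add h_4 = v - 1 to the basis.

The other S-polynomials (S(f_2,h_3), S(f_1,h_4), S(f_2,h_4), S(h_3,h_4)) all reduce to 0 modulo the current basis, so we have a Gröbner basis.
Inter-reduce: drop elements whose leading term is divisible by another's, tail-reduce, and make monic.
Reduced Gröbner basis: {u - 1, v - 1}.
Label its elements g_1 = u - 1, g_2 = v - 1.

Reduce p = -u^2 + 2u - 7v + 6 modulo G:
  leading term u^2: subtract (-u)·g_1 from -u^2 + 2u - 7v + 6 → u - 7v + 6
  leading term u: subtract (1)·g_1 from u - 7v + 6 → -7v + 7
  leading term v: subtract (-7)·g_2 from -7v + 7 → 0
  normal form = 0.
Since the normal form is 0, p ∈ I.

Ideal membership is decidable via reduction modulo a Gröbner basis.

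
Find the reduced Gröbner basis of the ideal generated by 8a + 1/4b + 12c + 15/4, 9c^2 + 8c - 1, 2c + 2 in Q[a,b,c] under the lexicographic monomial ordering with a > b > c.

G = {a + 1/32b - 33/32, c + 1}

f_1 = 8a + 1/4b + 12c + 15/4, LT = a.
f_2 = 9c^2 + 8c - 1, LT = c^2.
f_3 = 2c + 2, LT = c.

The S-polynomials (S(f_1,f_2), S(f_1,f_3), S(f_2,f_3)) all reduce to 0 modulo the current basis, so we have a Gröbner basis.
Inter-reduce: drop elements whose leading term is divisible by another's, tail-reduce, and make monic.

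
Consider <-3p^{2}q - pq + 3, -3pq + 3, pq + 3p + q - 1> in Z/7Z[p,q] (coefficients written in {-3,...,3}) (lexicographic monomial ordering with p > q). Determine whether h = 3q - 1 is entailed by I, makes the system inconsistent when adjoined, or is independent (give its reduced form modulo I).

3q - 1 lies in I (it reduces to 0).

First compute the reduced Gröbner basis of I by Buchberger's algorithm.
f_1 = -3p^{2}q - pq + 3, LT = p^{2}q.
f_2 = -3pq + 3, LT = pq.
f_3 = pq + 3p + q - 1, LT = pq.

S(f_1,f_2): lcm = p^{2}q. S = -2pq + p - 1.
  leading term pq: subtract (3)·f_2 from -2pq + p - 1 → p - 3
  leading term p: no divisor's leading term divides it; move p to the remainder.
  leading term 1: no divisor's leading term divides it; move -3 to the remainder.
  remainder p - 3 ≠ 0; add k_4 = p - 3 to the basis.

S(f_1,f_3): lcm = p^{2}q. S = -3p^{2} - 3pq + p - 1.
  leading term p^{2}: subtract (-3p)·k_4 from -3p^{2} - 3pq + p - 1 → -3pq - p - 1
  leading term pq: subtract (1)·f_2 from -3pq - p - 1 → -p + 3
  leading term p: subtract (-1)·k_4 from -p + 3 → 0
  remainder 0.

S(f_2,f_3): lcm = pq. S = -3p - q.
  leading term p: subtract (-3)·k_4 from -3p - q → -q - 2
  leading term q: no divisor's leading term divides it; move -q to the remainder.
  leading term 1: no divisor's leading term divides it; move -2 to the remainder.
  remainder -q - 2 ≠ 0; add k_5 = -q - 2 to the basis.

S(f_1,k_4): lcm = p^{2}q. S = pq - 1.
  leading term pq: subtract (2)·f_2 from pq - 1 → 0
  remainder 0.

S(f_2,k_4): lcm = pq. S = 3q - 1.
  leading term q: subtract (-3)·k_5 from 3q - 1 → 0
  remainder 0.

S(f_3,k_4): lcm = pq. S = 3p - 3q - 1.
  leading term p: subtract (3)·k_4 from 3p - 3q - 1 → -3q + 1
  leading term q: subtract (3)·k_5 from -3q + 1 → 0
  remainder 0.

S(f_1,k_5): lcm = p^{2}q. S = -2p^{2} - 2pq - 1.
  leading term p^{2}: subtract (-2p)·k_4 from -2p^{2} - 2pq - 1 → -2pq + p - 1
  leading term pq: subtract (3)·f_2 from -2pq + p - 1 → p - 3
  leading term p: subtract (1)·k_4 from p - 3 → 0
  remainder 0.

S(f_2,k_5): lcm = pq. S = -2p - 1.
  leading term p: subtract (-2)·k_4 from -2p - 1 → 0
  remainder 0.

S(f_3,k_5): lcm = pq. S = p + q - 1.
  leading term p: subtract (1)·k_4 from p + q - 1 → q + 2
  leading term q: subtract (-1)·k_5 from q + 2 → 0
  remainder 0.

S(k_4,k_5): leading monomials are coprime, so the S-polynomial reduces to 0 (Buchberger's first criterion).
Every S-polynomial of the final basis reduces to 0, so we have a Gröbner basis.
Inter-reduce: drop elements whose leading term is divisible by another's, tail-reduce, and make monic.
Reduced Gröbner basis: {p - 3, q + 2}.
Label its elements g_1 = p - 3, g_2 = q + 2.

Reduce h = 3q - 1 modulo G:
  leading term q: subtract (3)·g_2 from 3q - 1 → 0
  normal form = 0.
Since the normal form is 0, h ∈ I.

The remainder on division by a Gröbner basis is unique — it is the normal form.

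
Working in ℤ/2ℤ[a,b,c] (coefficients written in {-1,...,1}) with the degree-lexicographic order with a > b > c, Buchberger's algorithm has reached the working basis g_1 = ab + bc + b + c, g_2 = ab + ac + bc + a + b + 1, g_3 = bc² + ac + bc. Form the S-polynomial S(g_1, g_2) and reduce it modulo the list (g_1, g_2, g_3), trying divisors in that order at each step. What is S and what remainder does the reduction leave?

S(g_1, g_2) = ac + a + c + 1; remainder on division = ac + a + c + 1.

lcm(LM(g_1), LM(g_2)) = ab.
S = (lcm/LT(g_1))·g_1 − (lcm/LT(g_2))·g_2 = ac + a + c + 1.
Reduce S modulo (g_1, g_2, g_3) in that order:
  leading term ac: no divisor's leading term divides it; move ac to the remainder.
  leading term a: no divisor's leading term divides it; move a to the remainder.
  leading term c: no divisor's leading term divides it; move c to the remainder.
  leading term 1: no divisor's leading term divides it; move 1 to the remainder.
The remainder ac + a + c + 1 is nonzero, so it would be added as the next basis element.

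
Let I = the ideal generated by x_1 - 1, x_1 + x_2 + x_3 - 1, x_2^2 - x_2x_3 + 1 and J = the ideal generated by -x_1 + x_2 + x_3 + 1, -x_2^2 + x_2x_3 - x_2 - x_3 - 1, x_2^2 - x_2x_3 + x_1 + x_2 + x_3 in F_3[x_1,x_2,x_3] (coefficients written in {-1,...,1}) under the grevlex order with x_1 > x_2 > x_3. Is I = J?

Two ideals are equal iff their reduced Gröbner bases coincide (the reduced basis is unique for a fixed ordering).
Buchberger on the first generating set:
f_1 = x_1 - 1, LT = x_1.
f_2 = x_1 + x_2 + x_3 - 1, LT = x_1.
f_3 = x_2^2 - x_2x_3 + 1, LT = x_2^2.

S(f_1,f_2): lcm = x_1. S = -x_2 - x_3.
  leading term x_2: no divisor's leading term divides it; move -x_2 to the remainder.
  leading term x_3: no divisor's leading term divides it; move -x_3 to the remainder.
  remainder -x_2 - x_3 ≠ 0; add g_4 = -x_2 - x_3 to the basis.

S(f_3,g_4): lcm = x_2^2. S = x_2x_3 + 1.
  leading term x_2x_3: subtract (-x_3)·g_4 from x_2x_3 + 1 → -x_3^2 + 1
  leading term x_3^2: no divisor's leading term divides it; move -x_3^2 to the remainder.
  leading term 1: no divisor's leading term divides it; move 1 to the remainder.
  remainder -x_3^2 + 1 ≠ 0; add g_5 = -x_3^2 + 1 to the basis.

The other S-polynomials (S(f_1,f_3), S(f_2,f_3), S(f_1,g_4), S(f_2,g_4), S(f_1,g_5), S(f_2,g_5), S(f_3,g_5), S(g_4,g_5)) all reduce to 0 modulo the current basis, so we have a Gröbner basis.
Inter-reduce: drop elements whose leading term is divisible by another's, tail-reduce, and make monic.
Reduced Gröbner basis: {x_3^2 - 1, x_1 - 1, x_2 + x_3}.

Buchberger on the second generating set:
h_1 = -x_1 + x_2 + x_3 + 1, LT = x_1.
h_2 = -x_2^2 + x_2x_3 - x_2 - x_3 - 1, LT = x_2^2.
h_3 = x_2^2 - x_2x_3 + x_1 + x_2 + x_3, LT = x_2^2.

S(h_2,h_3): lcm = x_2^2. S = -x_1 + 1.
  leading term x_1: subtract (1)·h_1 from -x_1 + 1 → -x_2 - x_3
  leading term x_2: no divisor's leading term divides it; move -x_2 to the remainder.
  leading term x_3: no divisor's leading term divides it; move -x_3 to the remainder.
  remainder -x_2 - x_3 ≠ 0; add k_4 = -x_2 - x_3 to the basis.

S(h_2,k_4): lcm = x_2^2. S = x_2x_3 + x_2 + x_3 + 1.
  leading term x_2x_3: subtract (-x_3)·k_4 from x_2x_3 + x_2 + x_3 + 1 → -x_3^2 + x_2 + x_3 + 1
  leading term x_3^2: no divisor's leading term divides it; move -x_3^2 to the remainder.
  leading term x_2: subtract (-1)·k_4 from x_2 + x_3 + 1 → 1
  leading term 1: no divisor's leading term divides it; move 1 to the remainder.
  remainder -x_3^2 + 1 ≠ 0; add k_5 = -x_3^2 + 1 to the basis.

The other S-polynomials (S(h_1,h_2), S(h_1,h_3), S(h_1,k_4), S(h_3,k_4), S(h_1,k_5), S(h_2,k_5), S(h_3,k_5), S(k_4,k_5)) all reduce to 0 modulo the current basis, so we have a Gröbner basis.
Inter-reduce: drop elements whose leading term is divisible by another's, tail-reduce, and make monic.
Reduced Gröbner basis: {x_3^2 - 1, x_1 - 1, x_2 + x_3}.

These coincide, so the ideals are equal.

Yes, the ideals are equal.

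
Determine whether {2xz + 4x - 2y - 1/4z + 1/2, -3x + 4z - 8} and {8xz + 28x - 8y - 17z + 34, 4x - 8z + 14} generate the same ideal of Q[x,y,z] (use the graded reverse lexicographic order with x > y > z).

Equality of ideals is decidable: compute both reduced Gröbner bases (unique for the ordering) and check whether they agree.
Buchberger on the first generating set:
f_1 = 2xz + 4x - 2y - 1/4z + 1/2, LT = xz.
f_2 = -3x + 4z - 8, LT = x.

S(f_1,f_2): lcm = xz. S = 4/3z^2 + 2x - y - 67/24z + 1/4.
  leading term z^2: no divisor's leading term divides it; move 4/3z^2 to the remainder.
  leading term x: subtract (-2/3)·f_2 from 2x - y - 67/24z + 1/4 → -y - 1/8z - 61/12
  leading term y: no divisor's leading term divides it; move -y to the remainder.
  leading term z: no divisor's leading term divides it; move -1/8z to the remainder.
  leading term 1: no divisor's leading term divides it; move -61/12 to the remainder.
  remainder 4/3z^2 - y - 1/8z - 61/12 ≠ 0; add g_3 = 4/3z^2 - y - 1/8z - 61/12 to the basis.

The other S-polynomials (S(f_1,g_3), S(f_2,g_3)) all reduce to 0 modulo the current basis, so we have a Gröbner basis.
Inter-reduce: drop elements whose leading term is divisible by another's, tail-reduce, and make monic.
Reduced Gröbner basis: {z^2 - 3/4y - 3/32z - 61/16, x - 4/3z + 8/3}.

Buchberger on the second generating set:
h_1 = 8xz + 28x - 8y - 17z + 34, LT = xz.
h_2 = 4x - 8z + 14, LT = x.

S(h_1,h_2): lcm = xz. S = 2z^2 + 7/2x - y - 45/8z + 17/4.
  leading term z^2: no divisor's leading term divides it; move 2z^2 to the remainder.
  leading term x: subtract (7/8)·h_2 from 7/2x - y - 45/8z + 17/4 → -y + 11/8z - 8
  leading term y: no divisor's leading term divides it; move -y to the remainder.
  leading term z: no divisor's leading term divides it; move 11/8z to the remainder.
  leading term 1: no divisor's leading term divides it; move -8 to the remainder.
  remainder 2z^2 - y + 11/8z - 8 ≠ 0; add k_3 = 2z^2 - y + 11/8z - 8 to the basis.

The other S-polynomials (S(h_1,k_3), S(h_2,k_3)) all reduce to 0 modulo the current basis, so we have a Gröbner basis.
Inter-reduce: drop elements whose leading term is divisible by another's, tail-reduce, and make monic.
Reduced Gröbner basis: {z^2 - 1/2y + 11/16z - 4, x - 2z + 7/2}.

Since the reduced bases disagree, the two ideals are not the same.

No, the ideals differ.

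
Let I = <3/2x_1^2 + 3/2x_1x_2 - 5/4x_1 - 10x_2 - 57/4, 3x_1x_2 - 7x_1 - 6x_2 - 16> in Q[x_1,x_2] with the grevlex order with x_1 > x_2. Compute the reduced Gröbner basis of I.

Buchberger's algorithm terminates because the ascending chain of leading-term ideals stabilizes.

f_1 = 3/2x_1^2 + 3/2x_1x_2 - 5/4x_1 - 10x_2 - 57/4, LT = x_1^2.
f_2 = 3x_1x_2 - 7x_1 - 6x_2 - 16, LT = x_1x_2.

S(f_1,f_2): lcm = x_1^2x_2. S = x_1x_2^2 + 7/3x_1^2 + 7/6x_1x_2 - 20/3x_2^2 + 16/3x_1 - 19/2x_2.
  leading term x_1x_2^2: subtract (1/3x_2)·f_2 from x_1x_2^2 + 7/3x_1^2 + 7/6x_1x_2 - 20/3x_2^2 + 16/3x_1 - 19/2x_2 → 7/3x_1^2 + 7/2x_1x_2 - 14/3x_2^2 + 16/3x_1 - 25/6x_2
  leading term x_1^2: subtract (14/9)·f_1 from 7/3x_1^2 + 7/2x_1x_2 - 14/3x_2^2 + 16/3x_1 - 25/6x_2 → 7/6x_1x_2 - 14/3x_2^2 + 131/18x_1 + 205/18x_2 + 133/6
  leading term x_1x_2: subtract (7/18)·f_2 from 7/6x_1x_2 - 14/3x_2^2 + 131/18x_1 + 205/18x_2 + 133/6 → -14/3x_2^2 + 10x_1 + 247/18x_2 + 511/18
  leading term x_2^2: no divisor's leading term divides it; move -14/3x_2^2 to the remainder.
  leading term x_1: no divisor's leading term divides it; move 10x_1 to the remainder.
  leading term x_2: no divisor's leading term divides it; move 247/18x_2 to the remainder.
  leading term 1: no divisor's leading term divides it; move 511/18 to the remainder.
  remainder -14/3x_2^2 + 10x_1 + 247/18x_2 + 511/18 ≠ 0; add g_3 = -14/3x_2^2 + 10x_1 + 247/18x_2 + 511/18 to the basis.

S(f_1,g_3): leading monomials are coprime, so the S-polynomial reduces to 0 (Buchberger's first criterion).
S(f_2,g_3): lcm = x_1x_2^2. S = 15/7x_1^2 + 17/28x_1x_2 - 2x_2^2 + 73/12x_1 - 16/3x_2.
  leading term x_1^2: subtract (10/7)·f_1 from 15/7x_1^2 + 17/28x_1x_2 - 2x_2^2 + 73/12x_1 - 16/3x_2 → -43/28x_1x_2 - 2x_2^2 + 661/84x_1 + 188/21x_2 + 285/14
  leading term x_1x_2: subtract (-43/84)·f_2 from -43/28x_1x_2 - 2x_2^2 + 661/84x_1 + 188/21x_2 + 285/14 → -2x_2^2 + 30/7x_1 + 247/42x_2 + 73/6
  leading term x_2^2: subtract (3/7)·g_3 from -2x_2^2 + 30/7x_1 + 247/42x_2 + 73/6 → 0
  remainder 0.

Every S-polynomial of the final basis reduces to 0, so we have a Gröbner basis.

G = {x_1^2 + 3/2x_1 - 14/3x_2 - 25/6, x_1x_2 - 7/3x_1 - 2x_2 - 16/3, x_2^2 - 15/7x_1 - 247/84x_2 - 73/12}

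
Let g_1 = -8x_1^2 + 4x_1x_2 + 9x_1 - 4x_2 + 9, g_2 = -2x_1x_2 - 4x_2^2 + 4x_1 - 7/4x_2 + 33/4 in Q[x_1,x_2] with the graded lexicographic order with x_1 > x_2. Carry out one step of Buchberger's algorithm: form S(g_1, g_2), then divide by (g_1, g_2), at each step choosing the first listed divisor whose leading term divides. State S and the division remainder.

lcm(LM(g_1), LM(g_2)) = x_1^2x_2.
S = (lcm/LT(g_1))·g_1 − (lcm/LT(g_2))·g_2 = -5/2x_1x_2^2 + 2x_1^2 - 2x_1x_2 + 1/2x_2^2 + 33/8x_1 - 9/8x_2.
Reduce S modulo (g_1, g_2) in that order:
  leading term x_1x_2^2: subtract (5/4x_2)·g_2 from -5/2x_1x_2^2 + 2x_1^2 - 2x_1x_2 + 1/2x_2^2 + 33/8x_1 - 9/8x_2 → 5x_2^3 + 2x_1^2 - 7x_1x_2 + 43/16x_2^2 + 33/8x_1 - 183/16x_2
  leading term x_2^3: no divisor's leading term divides it; move 5x_2^3 to the remainder.
  leading term x_1^2: subtract (-1/4)·g_1 from 2x_1^2 - 7x_1x_2 + 43/16x_2^2 + 33/8x_1 - 183/16x_2 → -6x_1x_2 + 43/16x_2^2 + 51/8x_1 - 199/16x_2 + 9/4
  leading term x_1x_2: subtract (3)·g_2 from -6x_1x_2 + 43/16x_2^2 + 51/8x_1 - 199/16x_2 + 9/4 → 235/16x_2^2 - 45/8x_1 - 115/16x_2 - 45/2
  leading term x_2^2: no divisor's leading term divides it; move 235/16x_2^2 to the remainder.
  leading term x_1: no divisor's leading term divides it; move -45/8x_1 to the remainder.
  leading term x_2: no divisor's leading term divides it; move -115/16x_2 to the remainder.
  leading term 1: no divisor's leading term divides it; move -45/2 to the remainder.
The remainder 5x_2^3 + 235/16x_2^2 - 45/8x_1 - 115/16x_2 - 45/2 is nonzero, so it would be added as the next basis element.

S(g_1, g_2) = -5/2x_1x_2^2 + 2x_1^2 - 2x_1x_2 + 1/2x_2^2 + 33/8x_1 - 9/8x_2; remainder on division = 5x_2^3 + 235/16x_2^2 - 45/8x_1 - 115/16x_2 - 45/2.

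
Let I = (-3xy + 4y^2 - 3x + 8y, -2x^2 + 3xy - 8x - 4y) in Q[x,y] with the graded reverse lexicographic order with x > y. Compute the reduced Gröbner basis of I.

G = {y^3 - 39y^2 + 6x - 73y, x^2 - 2y^2 + 11/2x - 2y, xy - 4/3y^2 + x - 8/3y}

f_1 = -3xy + 4y^2 - 3x + 8y, LT = xy.
f_2 = -2x^2 + 3xy - 8x - 4y, LT = x^2.

S(f_1,f_2): lcm = x^2y. S = 1/6xy^2 + x^2 - 20/3xy - 2y^2.
  leading term xy^2: subtract (-1/18y)·f_1 from 1/6xy^2 + x^2 - 20/3xy - 2y^2 → 2/9y^3 + x^2 - 41/6xy - 14/9y^2
  leading term y^3: no divisor's leading term divides it; move 2/9y^3 to the remainder.
  leading term x^2: subtract (-1/2)·f_2 from x^2 - 41/6xy - 14/9y^2 → -16/3xy - 14/9y^2 - 4x - 2y
  leading term xy: subtract (16/9)·f_1 from -16/3xy - 14/9y^2 - 4x - 2y → -26/3y^2 + 4/3x - 146/9y
  leading term y^2: no divisor's leading term divides it; move -26/3y^2 to the remainder.
  leading term x: no divisor's leading term divides it; move 4/3x to the remainder.
  leading term y: no divisor's leading term divides it; move -146/9y to the remainder.
  remainder 2/9y^3 - 26/3y^2 + 4/3x - 146/9y ≠ 0; add g_3 = 2/9y^3 - 26/3y^2 + 4/3x - 146/9y to the basis.

The other S-polynomials (S(f_1,g_3), S(f_2,g_3)) all reduce to 0 modulo the current basis, so we have a Gröbner basis.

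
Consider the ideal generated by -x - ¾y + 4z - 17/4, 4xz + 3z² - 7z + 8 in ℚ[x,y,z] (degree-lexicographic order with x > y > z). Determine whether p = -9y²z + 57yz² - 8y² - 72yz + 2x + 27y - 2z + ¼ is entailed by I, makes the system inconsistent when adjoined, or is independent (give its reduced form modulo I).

First compute the reduced Gröbner basis of I by Buchberger's algorithm.
f_1 = -x - ¾y + 4z - 17/4, LT = x.
f_2 = 4xz + 3z² - 7z + 8, LT = xz.

S(f_1,f_2): lcm = xz. S = ¾yz - 19/4z² + 6z - 2.
  leading term yz: no divisor's leading term divides it; move ¾yz to the remainder.
  leading term z²: no divisor's leading term divides it; move -19/4z² to the remainder.
  leading term z: no divisor's leading term divides it; move 6z to the remainder.
  leading term 1: no divisor's leading term divides it; move -2 to the remainder.
  remainder ¾yz - 19/4z² + 6z - 2 ≠ 0; add h_3 = ¾yz - 19/4z² + 6z - 2 to the basis.

The other S-polynomials (S(f_1,h_3), S(f_2,h_3)) all reduce to 0 modulo the current basis, so we have a Gröbner basis.
Inter-reduce: drop elements whose leading term is divisible by another's, tail-reduce, and make monic.
Reduced Gröbner basis: {yz - 19/3z² + 8z - 8/3, x + ¾y - 4z + 17/4}.
Label its elements g_1 = yz - 19/3z² + 8z - 8/3, g_2 = x + ¾y - 4z + 17/4.

Reduce p = -9y²z + 57yz² - 8y² - 72yz + 2x + 27y - 2z + ¼ modulo G:
  leading term y²z: subtract (-9y)·g_1 from -9y²z + 57yz² - 8y² - 72yz + 2x + 27y - 2z + ¼ → -8y² + 2x + 3y - 2z + ¼
  leading term y²: no divisor's leading term divides it; move -8y² to the remainder.
  leading term x: subtract (2)·g_2 from 2x + 3y - 2z + ¼ → 3/2y + 6z - 33/4
  leading term y: no divisor's leading term divides it; move 3/2y to the remainder.
  leading term z: no divisor's leading term divides it; move 6z to the remainder.
  leading term 1: no divisor's leading term divides it; move -33/4 to the remainder.
  normal form = -8y² + 3/2y + 6z - 33/4.
The normal form is nonzero, so p ∉ I. Since p minus its normal form lies in I, I + (p) = I + (r) where r = -8y² + 3/2y + 6z - 33/4; decide whether this ideal is the whole ring.
Run Buchberger on G together with r (pairs among the g_i already reduce to 0 since G is a Gröbner basis):
g_1 = yz - 19/3z² + 8z - 8/3, LT = yz.
g_2 = x + ¾y - 4z + 17/4, LT = x.
r = -8y² + 3/2y + 6z - 33/4, LT = y².

S(g_1,r): lcm = y²z. S = -19/3yz² + 131/16yz + ¾z² - 8/3y - 33/32z.
  leading term yz²: subtract (-19/3z)·g_1 from -19/3yz² + 131/16yz + ¾z² - 8/3y - 33/32z → -361/9z³ + 131/16yz + 617/12z² - 8/3y - 5161/288z
  leading term z³: no divisor's leading term divides it; move -361/9z³ to the remainder.
  leading term yz: subtract (131/16)·g_1 from 131/16yz + 617/12z² - 8/3y - 5161/288z → 4957/48z² - 8/3y - 24025/288z + 131/6
  leading term z²: no divisor's leading term divides it; move 4957/48z² to the remainder.
  leading term y: no divisor's leading term divides it; move -8/3y to the remainder.
  leading term z: no divisor's leading term divides it; move -24025/288z to the remainder.
  leading term 1: no divisor's leading term divides it; move 131/6 to the remainder.
  remainder -361/9z³ + 4957/48z² - 8/3y - 24025/288z + 131/6 ≠ 0; add m_4 = -361/9z³ + 4957/48z² - 8/3y - 24025/288z + 131/6 to the basis.

The other S-polynomials (S(g_1,g_2), S(g_2,r), S(g_1,m_4), S(g_2,m_4), S(r,m_4)) all reduce to 0 modulo the current basis, so we have a Gröbner basis.
Inter-reduce: drop elements whose leading term is divisible by another's, tail-reduce, and make monic.
Reduced Gröbner basis: {z³ - 14871/5776z² + 24/361y + 24025/11552z - 393/722, y² - 3/16y - ¾z + 33/32, yz - 19/3z² + 8z - 8/3, x + ¾y - 4z + 17/4}.
The reduced Gröbner basis of I + (p) is {z³ - 14871/5776z² + 24/361y + 24025/11552z - 393/722, y² - 3/16y - ¾z + 33/32, yz - 19/3z² + 8z - 8/3, x + ¾y - 4z + 17/4} ≠ {1}, a proper ideal, so the enlarged system stays consistent: p is independent of I, with normal form -8y² + 3/2y + 6z - 33/4.

-9y²z + 57yz² - 8y² - 72yz + 2x + 27y - 2z + ¼ is independent of I; its normal form modulo I is -8y² + 3/2y + 6z - 33/4.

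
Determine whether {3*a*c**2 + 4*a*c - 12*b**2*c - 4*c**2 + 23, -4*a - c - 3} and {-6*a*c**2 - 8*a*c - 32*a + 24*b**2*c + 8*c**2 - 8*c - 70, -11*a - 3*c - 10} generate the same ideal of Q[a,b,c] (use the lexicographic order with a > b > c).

Equality of ideals is decidable: compute both reduced Gröbner bases (unique for the ordering) and check whether they agree.
Buchberger on the first generating set:
f_1 = 3*a*c**2 + 4*a*c - 12*b**2*c - 4*c**2 + 23, LT = a*c**2.
f_2 = -4*a - c - 3, LT = a.

S(f_1,f_2): lcm = a*c**2. S = 4/3*a*c - 4*b**2*c - 1/4*c**3 - 25/12*c**2 + 23/3.
  reduce S modulo (f_1, f_2):
  remainder -4*b**2*c - 1/4*c**3 - 29/12*c**2 - c + 23/3 ≠ 0; add g_3 = -4*b**2*c - 1/4*c**3 - 29/12*c**2 - c + 23/3 to the basis.

The other S-polynomials (S(f_1,g_3), S(f_2,g_3)) all reduce to 0 modulo the current basis, so we have a Gröbner basis.
Inter-reduce: drop elements whose leading term is divisible by another's, tail-reduce, and make monic.
Reduced Gröbner basis: {a + 1/4*c + 3/4, b**2*c + 1/16*c**3 + 29/48*c**2 + 1/4*c - 23/12}.

Buchberger on the second generating set:
h_1 = -6*a*c**2 - 8*a*c - 32*a + 24*b**2*c + 8*c**2 - 8*c - 70, LT = a*c**2.
h_2 = -11*a - 3*c - 10, LT = a.

S(h_1,h_2): lcm = a*c**2. S = 4/3*a*c + 16/3*a - 4*b**2*c - 3/11*c**3 - 74/33*c**2 + 4/3*c + 35/3.
  reduce S modulo (h_1, h_2):
  remainder -4*b**2*c - 3/11*c**3 - 86/33*c**2 - 4/3*c + 75/11 ≠ 0; add k_3 = -4*b**2*c - 3/11*c**3 - 86/33*c**2 - 4/3*c + 75/11 to the basis.

The other S-polynomials (S(h_1,k_3), S(h_2,k_3)) all reduce to 0 modulo the current basis, so we have a Gröbner basis.
Inter-reduce: drop elements whose leading term is divisible by another's, tail-reduce, and make monic.
Reduced Gröbner basis: {a + 3/11*c + 10/11, b**2*c + 3/44*c**3 + 43/66*c**2 + 1/3*c - 75/44}.

The bases are distinct; the ideals are different.

No, the ideals differ.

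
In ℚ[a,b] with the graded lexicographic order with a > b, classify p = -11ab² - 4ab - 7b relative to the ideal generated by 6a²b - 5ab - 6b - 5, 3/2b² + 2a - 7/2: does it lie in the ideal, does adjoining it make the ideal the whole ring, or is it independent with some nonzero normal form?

First compute the reduced Gröbner basis of I by Buchberger's algorithm.
f_1 = 6a²b - 5ab - 6b - 5, LT = a²b.
f_2 = 3/2b² + 2a - 7/2, LT = b².

S(f_1,f_2): lcm = a²b². S = -4/3a³ - ⅚ab² + 7/3a² - b² - ⅚b.
  leading term a³: no divisor's leading term divides it; move -4/3a³ to the remainder.
  leading term ab²: subtract (-5/9a)·f_2 from -⅚ab² + 7/3a² - b² - ⅚b → 31/9a² - b² - 35/18a - ⅚b
  leading term a²: no divisor's leading term divides it; move 31/9a² to the remainder.
  leading term b²: subtract (-⅔)·f_2 from -b² - 35/18a - ⅚b → -11/18a - ⅚b - 7/3
  leading term a: no divisor's leading term divides it; move -11/18a to the remainder.
  leading term b: no divisor's leading term divides it; move -⅚b to the remainder.
  leading term 1: no divisor's leading term divides it; move -7/3 to the remainder.
  remainder -4/3a³ + 31/9a² - 11/18a - ⅚b - 7/3 ≠ 0; add h_3 = -4/3a³ + 31/9a² - 11/18a - ⅚b - 7/3 to the basis.

The other S-polynomials (S(f_1,h_3), S(f_2,h_3)) all reduce to 0 modulo the current basis, so we have a Gröbner basis.
Inter-reduce: drop elements whose leading term is divisible by another's, tail-reduce, and make monic.
Reduced Gröbner basis: {a³ - 31/12a² + 11/24a + ⅝b + 7/4, a²b - ⅚ab - b - ⅚, b² + 4/3a - 7/3}.
Label its elements g_1 = a³ - 31/12a² + 11/24a + ⅝b + 7/4, g_2 = a²b - ⅚ab - b - ⅚, g_3 = b² + 4/3a - 7/3.

Reduce p = -11ab² - 4ab - 7b modulo G:
  leading term ab²: subtract (-11a)·g_3 from -11ab² - 4ab - 7b → 44/3a² - 4ab - 77/3a - 7b
  leading term a²: no divisor's leading term divides it; move 44/3a² to the remainder.
  leading term ab: no divisor's leading term divides it; move -4ab to the remainder.
  leading term a: no divisor's leading term divides it; move -77/3a to the remainder.
  leading term b: no divisor's leading term divides it; move -7b to the remainder.
  normal form = 44/3a² - 4ab - 77/3a - 7b.
The normal form is nonzero, so p ∉ I. Since p minus its normal form lies in I, I + (p) = I + (r) where r = 44/3a² - 4ab - 77/3a - 7b; decide whether this ideal is the whole ring.
Run Buchberger on G together with r (pairs among the g_i already reduce to 0 since G is a Gröbner basis):
g_1 = a³ - 31/12a² + 11/24a + ⅝b + 7/4, LT = a³.
g_2 = a²b - ⅚ab - b - ⅚, LT = a²b.
g_3 = b² + 4/3a - 7/3, LT = b².
r = 44/3a² - 4ab - 77/3a - 7b, LT = a².

S(g_1,r): lcm = a³. S = 3/11a²b - ⅚a² + 21/44ab + 11/24a + ⅝b + 7/4.
  leading term a²b: subtract (3/11)·g_2 from 3/11a²b - ⅚a² + 21/44ab + 11/24a + ⅝b + 7/4 → -⅚a² + 31/44ab + 11/24a + 79/88b + 87/44
  leading term a²: subtract (-5/88)·r from -⅚a² + 31/44ab + 11/24a + 79/88b + 87/44 → 21/44ab - a + ½b + 87/44
  leading term ab: no divisor's leading term divides it; move 21/44ab to the remainder.
  leading term a: no divisor's leading term divides it; move -a to the remainder.
  leading term b: no divisor's leading term divides it; move ½b to the remainder.
  leading term 1: no divisor's leading term divides it; move 87/44 to the remainder.
  remainder 21/44ab - a + ½b + 87/44 ≠ 0; add m_5 = 21/44ab - a + ½b + 87/44 to the basis.

S(g_2,r): lcm = a²b. S = 3/11ab² + 11/12ab + 21/44b² - b - ⅚.
  leading term ab²: subtract (3/11a)·g_3 from 3/11ab² + 11/12ab + 21/44b² - b - ⅚ → -4/11a² + 11/12ab + 21/44b² + 7/11a - b - ⅚
  leading term a²: subtract (-3/121)·r from -4/11a² + 11/12ab + 21/44b² + 7/11a - b - ⅚ → 1187/1452ab + 21/44b² - 142/121b - ⅚
  leading term ab: subtract (1187/693)·m_5 from 1187/1452ab + 21/44b² - 142/121b - ⅚ → 21/44b² + 1187/693a - 30949/15246b - 42893/10164
  leading term b²: subtract (21/44)·g_3 from 21/44b² + 1187/693a - 30949/15246b - 42893/10164 → 746/693a - 30949/15246b - 15787/5082
  leading term a: no divisor's leading term divides it; move 746/693a to the remainder.
  leading term b: no divisor's leading term divides it; move -30949/15246b to the remainder.
  leading term 1: no divisor's leading term divides it; move -15787/5082 to the remainder.
  remainder 746/693a - 30949/15246b - 15787/5082 ≠ 0; add m_6 = 746/693a - 30949/15246b - 15787/5082 to the basis.

S(g_1,m_5): lcm = a³b. S = 44/21a³ - 305/84a²b - 29/7a² + 11/24ab + ⅝b² + 7/4b.
  leading term a³: subtract (44/21)·g_1 from 44/21a³ - 305/84a²b - 29/7a² + 11/24ab + ⅝b² + 7/4b → -305/84a²b + 80/63a² + 11/24ab + ⅝b² - 121/126a + 37/84b - 11/3
  leading term a²b: subtract (-305/84)·g_2 from -305/84a²b + 80/63a² + 11/24ab + ⅝b² - 121/126a + 37/84b - 11/3 → 80/63a² - 647/252ab + ⅝b² - 121/126a - 67/21b - 3373/504
  leading term a²: subtract (20/231)·r from 80/63a² - 647/252ab + ⅝b² - 121/126a - 67/21b - 3373/504 → -6157/2772ab + ⅝b² + 53/42a - 199/77b - 3373/504
  leading term ab: subtract (-6157/1323)·m_5 from -6157/2772ab + ⅝b² + 53/42a - 199/77b - 3373/504 → ⅝b² - 8975/2646a - 7495/29106b + 97385/38808
  leading term b²: subtract (⅝)·g_3 from ⅝b² - 8975/2646a - 7495/29106b + 97385/38808 → -5590/1323a - 7495/29106b + 38495/9702
  leading term a: subtract (-30745/7833)·m_6 from -5590/1323a - 7495/29106b + 38495/9702 → -101245/12309b - 101245/12309
  leading term b: no divisor's leading term divides it; move -101245/12309b to the remainder.
  leading term 1: no divisor's leading term divides it; move -101245/12309 to the remainder.
  remainder -101245/12309b - 101245/12309 ≠ 0; add m_7 = -101245/12309b - 101245/12309 to the basis.

The other S-polynomials (S(g_1,g_2), S(g_1,g_3), S(g_2,g_3), S(g_3,r), S(g_2,m_5), S(g_3,m_5), S(r,m_5), S(g_1,m_6), S(g_2,m_6), S(g_3,m_6), S(r,m_6), S(m_5,m_6), S(g_1,m_7), S(g_2,m_7), S(g_3,m_7), S(r,m_7), S(m_5,m_7), S(m_6,m_7)) all reduce to 0 modulo the current basis, so we have a Gröbner basis.
Inter-reduce: drop elements whose leading term is divisible by another's, tail-reduce, and make monic.
Reduced Gröbner basis: {a - 1, b + 1}.
The reduced Gröbner basis of I + (p) is {a - 1, b + 1} ≠ {1}, a proper ideal, so the enlarged system stays consistent: p is independent of I, with normal form 44/3a² - 4ab - 77/3a - 7b.

The remainder on division by a Gröbner basis is unique — it is the normal form.

-11ab² - 4ab - 7b is independent of I; its normal form modulo I is 44/3a² - 4ab - 77/3a - 7b.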